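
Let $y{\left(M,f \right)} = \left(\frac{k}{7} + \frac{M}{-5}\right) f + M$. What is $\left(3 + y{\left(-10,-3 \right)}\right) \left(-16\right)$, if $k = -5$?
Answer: $\frac{1216}{7} \approx 173.71$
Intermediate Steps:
$y{\left(M,f \right)} = M + f \left(- \frac{5}{7} - \frac{M}{5}\right)$ ($y{\left(M,f \right)} = \left(- \frac{5}{7} + \frac{M}{-5}\right) f + M = \left(\left(-5\right) \frac{1}{7} + M \left(- \frac{1}{5}\right)\right) f + M = \left(- \frac{5}{7} - \frac{M}{5}\right) f + M = f \left(- \frac{5}{7} - \frac{M}{5}\right) + M = M + f \left(- \frac{5}{7} - \frac{M}{5}\right)$)
$\left(3 + y{\left(-10,-3 \right)}\right) \left(-16\right) = \left(3 - \left(\frac{55}{7} + 6\right)\right) \left(-16\right) = \left(3 - \frac{97}{7}\right) \left(-16\right) = \left(- \frac{76}{7}\right) \left(-16\right) = \frac{1216}{7}$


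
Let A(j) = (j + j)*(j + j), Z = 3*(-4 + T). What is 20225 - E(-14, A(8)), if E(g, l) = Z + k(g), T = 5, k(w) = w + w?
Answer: 20250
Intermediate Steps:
k(w) = 2*w
Z = 3 (Z = 3*(-4 + 5) = 3*1 = 3)
A(j) = 4*j**2 (A(j) = (2*j)*(2*j) = 4*j**2)
E(g, l) = 3 + 2*g
20225 - E(-14, A(8)) = 20225 - (3 + 2*(-14)) = 20225 - (3 - 28) = 20225 - 1*(-25) = 20225 + 25 = 20250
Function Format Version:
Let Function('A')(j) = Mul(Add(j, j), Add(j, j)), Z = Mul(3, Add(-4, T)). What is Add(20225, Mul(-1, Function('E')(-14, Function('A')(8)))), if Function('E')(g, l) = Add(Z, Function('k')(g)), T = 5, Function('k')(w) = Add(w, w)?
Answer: 20250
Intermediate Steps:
Function('k')(w) = Mul(2, w)
Z = 3 (Z = Mul(3, Add(-4, 5)) = Mul(3, 1) = 3)
Function('A')(j) = Mul(4, Pow(j, 2)) (Function('A')(j) = Mul(Mul(2, j), Mul(2, j)) = Mul(4, Pow(j, 2)))
Function('E')(g, l) = Add(3, Mul(2, g))
Add(20225, Mul(-1, Function('E')(-14, Function('A')(8)))) = Add(20225, Mul(-1, Add(3, Mul(2, -14)))) = Add(20225, Mul(-1, Add(3, -28))) = Add(20225, Mul(-1, -25)) = Add(20225, 25) = 20250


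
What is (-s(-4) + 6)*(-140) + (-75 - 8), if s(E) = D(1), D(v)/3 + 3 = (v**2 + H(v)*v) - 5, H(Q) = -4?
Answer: -5543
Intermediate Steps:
D(v) = -24 - 12*v + 3*v**2 (D(v) = -9 + 3*((v**2 - 4*v) - 5) = -9 + 3*(-5 + v**2 - 4*v) = -9 + (-15 - 12*v + 3*v**2) = -24 - 12*v + 3*v**2)
s(E) = -33 (s(E) = -24 - 12*1 + 3*1**2 = -24 - 12 + 3*1 = -24 - 12 + 3 = -33)
(-s(-4) + 6)*(-140) + (-75 - 8) = (-1*(-33) + 6)*(-140) + (-75 - 8) = (33 + 6)*(-140) - 83 = 39*(-140) - 83 = -5460 - 83 = -5543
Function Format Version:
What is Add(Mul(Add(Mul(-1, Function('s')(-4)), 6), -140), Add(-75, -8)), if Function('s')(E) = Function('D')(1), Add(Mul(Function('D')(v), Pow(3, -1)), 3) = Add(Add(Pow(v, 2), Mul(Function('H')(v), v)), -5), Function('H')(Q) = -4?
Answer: -5543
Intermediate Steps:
Function('D')(v) = Add(-24, Mul(-12, v), Mul(3, Pow(v, 2))) (Function('D')(v) = Add(-9, Mul(3, Add(Add(Pow(v, 2), Mul(-4, v)), -5))) = Add(-9, Mul(3, Add(-5, Pow(v, 2), Mul(-4, v)))) = Add(-9, Add(-15, Mul(-12, v), Mul(3, Pow(v, 2)))) = Add(-24, Mul(-12, v), Mul(3, Pow(v, 2))))
Function('s')(E) = -33 (Function('s')(E) = Add(-24, Mul(-12, 1), Mul(3, Pow(1, 2))) = Add(-24, -12, Mul(3, 1)) = Add(-24, -12, 3) = -33)
Add(Mul(Add(Mul(-1, Function('s')(-4)), 6), -140), Add(-75, -8)) = Add(Mul(Add(Mul(-1, -33), 6), -140), Add(-75, -8)) = Add(Mul(Add(33, 6), -140), -83) = Add(Mul(39, -140), -83) = Add(-5460, -83) = -5543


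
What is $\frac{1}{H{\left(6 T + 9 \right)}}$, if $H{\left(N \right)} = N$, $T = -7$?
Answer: $- \frac{1}{33} \approx -0.030303$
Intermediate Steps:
$\frac{1}{H{\left(6 T + 9 \right)}} = \frac{1}{6 \left(-7\right) + 9} = \frac{1}{-42 + 9} = \frac{1}{-33} = - \frac{1}{33}$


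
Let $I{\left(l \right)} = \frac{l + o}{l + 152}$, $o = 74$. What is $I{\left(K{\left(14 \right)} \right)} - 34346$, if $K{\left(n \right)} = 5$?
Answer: $- \frac{5392243}{157} \approx -34346.0$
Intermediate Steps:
$I{\left(l \right)} = \frac{74 + l}{152 + l}$ ($I{\left(l \right)} = \frac{l + 74}{l + 152} = \frac{74 + l}{152 + l}$)
$I{\left(K{\left(14 \right)} \right)} - 34346 = \frac{74 + 5}{152 + 5} - 34346 = \frac{1}{157} \cdot 79 - 34346 = \frac{79}{157} - 34346 = - \frac{5392243}{157}$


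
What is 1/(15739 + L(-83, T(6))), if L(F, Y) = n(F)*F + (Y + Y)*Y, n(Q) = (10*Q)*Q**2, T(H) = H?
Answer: 1/474599021 ≈ 2.1070e-9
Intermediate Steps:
n(Q) = 10*Q**3
L(F, Y) = 2*Y**2 + 10*F**4 (L(F, Y) = (10*F**3)*F + (Y + Y)*Y = 10*F**4 + (2*Y)*Y = 10*F**4 + 2*Y**2 = 2*Y**2 + 10*F**4)
1/(15739 + L(-83, T(6))) = 1/(15739 + (2*6**2 + 10*(-83)**4)) = 1/(15739 + (2*36 + 10*47458321)) = 1/(15739 + (72 + 474583210)) = 1/(15739 + 474583282) = 1/474599021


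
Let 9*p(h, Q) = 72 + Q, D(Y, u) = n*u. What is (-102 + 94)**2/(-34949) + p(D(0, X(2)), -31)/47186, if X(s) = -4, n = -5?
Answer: -25746227/14841931626 ≈ -0.0017347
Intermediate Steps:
D(Y, u) = -5*u
p(h, Q) = 8 + Q/9 (p(h, Q) = (72 + Q)/9 = 8 + Q/9)
(-102 + 94)**2/(-34949) + p(D(0, X(2)), -31)/47186 = (-102 + 94)**2/(-34949) + (8 + (1/9)*(-31))/47186 = (-8)**2*(-1/34949) + (8 - 31/9)*(1/47186) = 64*(-1/34949) + (41/9)*(1/47186) = -64/34949 + 41/424674 = -25746227/14841931626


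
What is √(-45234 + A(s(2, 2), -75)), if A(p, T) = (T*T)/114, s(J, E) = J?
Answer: I*√65246646/38 ≈ 212.57*I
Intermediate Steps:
A(p, T) = T²/114 (A(p, T) = T²*(1/114) = T²/114)
√(-45234 + A(s(2, 2), -75)) = √(-45234 + (1/114)*(-75)²) = √(-45234 + (1/114)*5625) = √(-45234 + 1875/38) = √(-1717017/38) = I*√65246646/38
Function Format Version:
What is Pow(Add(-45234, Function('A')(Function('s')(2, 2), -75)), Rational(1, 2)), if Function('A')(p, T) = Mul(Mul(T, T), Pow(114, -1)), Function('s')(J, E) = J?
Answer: Mul(Rational(1, 38), I, Pow(65246646, Rational(1, 2))) ≈ Mul(212.57, I)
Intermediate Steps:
Function('A')(p, T) = Mul(Rational(1, 114), Pow(T, 2)) (Function('A')(p, T) = Mul(Pow(T, 2), Rational(1, 114)) = Mul(Rational(1, 114), Pow(T, 2)))
Pow(Add(-45234, Function('A')(Function('s')(2, 2), -75)), Rational(1, 2)) = Pow(Add(-45234, Mul(Rational(1, 114), Pow(-75, 2))), Rational(1, 2)) = Pow(Add(-45234, Mul(Rational(1, 114), 5625)), Rational(1, 2)) = Pow(Add(-45234, Rational(1875, 38)), Rational(1, 2)) = Pow(Rational(-1717017, 38), Rational(1, 2)) = Mul(Rational(1, 38), I, Pow(65246646, Rational(1, 2)))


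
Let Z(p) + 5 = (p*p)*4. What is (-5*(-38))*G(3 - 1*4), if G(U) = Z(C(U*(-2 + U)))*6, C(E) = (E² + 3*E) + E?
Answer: 2005260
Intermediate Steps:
C(E) = E² + 4*E
Z(p) = -5 + 4*p² (Z(p) = -5 + (p*p)*4 = -5 + p²*4 = -5 + 4*p²)
G(U) = -30 + 24*U²*(-2 + U)²*(4 + U*(-2 + U))² (G(U) = (-5 + 4*((U*(-2 + U))*(4 + U*(-2 + U)))²)*6 = (-5 + 4*(U*(-2 + U)*(4 + U*(-2 + U)))²)*6 = (-5 + 4*(U²*(-2 + U)²*(4 + U*(-2 + U))²))*6 = (-5 + 4*U²*(-2 + U)²*(4 + U*(-2 + U))²)*6 = -30 + 24*U²*(-2 + U)²*(4 + U*(-2 + U))²)
(-5*(-38))*G(3 - 1*4) = (-5*(-38))*(-30 + 24*(3 - 1*4)²*(-2 + (3 - 1*4))²*(4 + (3 - 1*4)*(-2 + (3 - 1*4)))²) = 190*(-30 + 24*(3 - 4)²*(-2 + (3 - 4))²*(4 + (3 - 4)*(-2 + (3 - 4)))²) = 190*(-30 + 24*(-1)²*(-2 - 1)²*(4 - (-2 - 1))²) = 190*(-30 + 24*1*(-3)²*(4 - 1*(-3))²) = 190*(-30 + 24*1*9*(4 + 3)²) = 190*(-30 + 24*1*9*7²) = 190*(-30 + 24*1*9*49) = 190*(-30 + 10584) = 190*10554 = 2005260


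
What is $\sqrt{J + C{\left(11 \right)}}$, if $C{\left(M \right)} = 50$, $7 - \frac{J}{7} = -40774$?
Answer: $\sqrt{285517} \approx 534.34$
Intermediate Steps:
$J = 285467$ ($J = 49 - -285418 = 49 + 285418 = 285467$)
$\sqrt{J + C{\left(11 \right)}} = \sqrt{285467 + 50} = \sqrt{285517}$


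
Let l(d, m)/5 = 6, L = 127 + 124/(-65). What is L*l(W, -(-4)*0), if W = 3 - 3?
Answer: 48786/13 ≈ 3752.8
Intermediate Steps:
W = 0
L = 8131/65 (L = 127 + 124*(-1/65) = 127 - 124/65 = 8131/65 ≈ 125.09)
l(d, m) = 30 (l(d, m) = 5*6 = 30)
L*l(W, -(-4)*0) = (8131/65)*30 = 48786/13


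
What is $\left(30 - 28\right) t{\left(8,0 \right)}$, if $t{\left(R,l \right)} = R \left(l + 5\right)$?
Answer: $80$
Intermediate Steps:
$t{\left(R,l \right)} = R \left(5 + l\right)$
$\left(30 - 28\right) t{\left(8,0 \right)} = \left(30 - 28\right) 8 \left(5 + 0\right) = 2 \cdot 8 \cdot 5 = 2 \cdot 40 = 80$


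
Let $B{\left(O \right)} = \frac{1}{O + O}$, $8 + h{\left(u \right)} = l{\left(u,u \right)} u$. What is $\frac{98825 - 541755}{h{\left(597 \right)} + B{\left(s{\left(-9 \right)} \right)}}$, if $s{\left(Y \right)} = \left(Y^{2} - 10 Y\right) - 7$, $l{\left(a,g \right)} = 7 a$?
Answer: $- \frac{145281040}{818312441} \approx -0.17754$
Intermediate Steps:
$h{\left(u \right)} = -8 + 7 u^{2}$ ($h{\left(u \right)} = -8 + 7 u u = -8 + 7 u^{2}$)
$s{\left(Y \right)} = -7 + Y^{2} - 10 Y$
$B{\left(O \right)} = \frac{1}{2 O}$
$\frac{98825 - 541755}{h{\left(597 \right)} + B{\left(s{\left(-9 \right)} \right)}} = \frac{98825 - 541755}{\left(-8 + 7 \cdot 597^{2}\right) + \frac{1}{2 \left(-7 + \left(-9\right)^{2} - -90\right)}} = - \frac{442930}{\left(-8 + 7 \cdot 356409\right) + \frac{1}{2 \left(-7 + 81 + 90\right)}} = - \frac{442930}{\left(-8 + 2494863\right) + \frac{1}{2 \cdot 164}} = - \frac{442930}{2494855 + \frac{1}{2} \cdot \frac{1}{164}} = - \frac{442930}{2494855 + \frac{1}{328}} = - \frac{442930}{\frac{818312441}{328}} = \left(-442930\right) \frac{328}{818312441} = - \frac{145281040}{818312441}$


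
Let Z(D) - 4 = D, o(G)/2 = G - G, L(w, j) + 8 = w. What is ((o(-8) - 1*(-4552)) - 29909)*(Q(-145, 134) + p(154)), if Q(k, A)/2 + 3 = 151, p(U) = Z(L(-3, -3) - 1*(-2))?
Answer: -7378887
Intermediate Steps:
L(w, j) = -8 + w
o(G) = 0 (o(G) = 2*(G - G) = 2*0 = 0)
Z(D) = 4 + D
p(U) = -5 (p(U) = 4 + ((-8 - 3) - 1*(-2)) = 4 + (-11 + 2) = 4 - 9 = -5)
Q(k, A) = 296 (Q(k, A) = -6 + 2*151 = -6 + 302 = 296)
((o(-8) - 1*(-4552)) - 29909)*(Q(-145, 134) + p(154)) = ((0 - 1*(-4552)) - 29909)*(296 - 5) = ((0 + 4552) - 29909)*291 = (4552 - 29909)*291 = -25357*291 = -7378887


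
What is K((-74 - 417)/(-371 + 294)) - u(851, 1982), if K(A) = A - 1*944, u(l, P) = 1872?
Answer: -216341/77 ≈ -2809.6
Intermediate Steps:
K(A) = -944 + A (K(A) = A - 944 = -944 + A)
K((-74 - 417)/(-371 + 294)) - u(851, 1982) = (-944 + (-74 - 417)/(-371 + 294)) - 1*1872 = (-944 - 491/(-77)) - 1872 = (-944 - 491*(-1/77)) - 1872 = (-944 + 491/77) - 1872 = -72197/77 - 1872 = -216341/77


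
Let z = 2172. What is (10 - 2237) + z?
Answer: -55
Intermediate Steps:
(10 - 2237) + z = (10 - 2237) + 2172 = -2227 + 2172 = -55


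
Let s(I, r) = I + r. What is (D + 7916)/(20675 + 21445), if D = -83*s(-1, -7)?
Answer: 11/54 ≈ 0.20370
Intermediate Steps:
D = 664 (D = -83*(-1 - 7) = -83*(-8) = 664)
(D + 7916)/(20675 + 21445) = (664 + 7916)/(20675 + 21445) = 8580/42120 = 8580*(1/42120) = 11/54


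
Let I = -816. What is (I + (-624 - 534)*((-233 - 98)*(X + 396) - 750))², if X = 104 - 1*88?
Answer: 25213139879331600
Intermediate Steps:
X = 16 (X = 104 - 88 = 16)
(I + (-624 - 534)*((-233 - 98)*(X + 396) - 750))² = (-816 + (-624 - 534)*((-233 - 98)*(16 + 396) - 750))² = (-816 - 1158*(-331*412 - 750))² = (-816 - 1158*(-136372 - 750))² = (-816 - 1158*(-137122))² = (-816 + 158787276)² = 158786460² = 25213139879331600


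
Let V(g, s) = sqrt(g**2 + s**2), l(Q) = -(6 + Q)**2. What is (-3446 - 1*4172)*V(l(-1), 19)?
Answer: -7618*sqrt(986) ≈ -2.3921e+5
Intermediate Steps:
(-3446 - 1*4172)*V(l(-1), 19) = (-3446 - 1*4172)*sqrt((-(6 - 1)**2)**2 + 19**2) = (-3446 - 4172)*sqrt((-1*5**2)**2 + 361) = -7618*sqrt((-1*25)**2 + 361) = -7618*sqrt((-25)**2 + 361) = -7618*sqrt(625 + 361) = -7618*sqrt(986)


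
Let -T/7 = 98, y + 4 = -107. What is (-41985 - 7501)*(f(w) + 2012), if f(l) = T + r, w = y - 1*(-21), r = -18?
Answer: -64727688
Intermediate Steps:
y = -111 (y = -4 - 107 = -111)
T = -686 (T = -7*98 = -686)
w = -90 (w = -111 - 1*(-21) = -111 + 21 = -90)
f(l) = -704 (f(l) = -686 - 18 = -704)
(-41985 - 7501)*(f(w) + 2012) = (-41985 - 7501)*(-704 + 2012) = -49486*1308 = -64727688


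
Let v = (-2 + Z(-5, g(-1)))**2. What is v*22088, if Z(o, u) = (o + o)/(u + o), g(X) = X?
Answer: 22088/9 ≈ 2454.2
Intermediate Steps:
Z(o, u) = 2*o/(o + u) (Z(o, u) = (2*o)/(o + u) = 2*o/(o + u))
v = 1/9 (v = (-2 + 2*(-5)/(-5 - 1))**2 = (-2 + 2*(-5)/(-6))**2 = (-2 + 2*(-5)*(-1/6))**2 = (-2 + 5/3)**2 = (-1/3)**2 = 1/9 ≈ 0.11111)
v*22088 = (1/9)*22088 = 22088/9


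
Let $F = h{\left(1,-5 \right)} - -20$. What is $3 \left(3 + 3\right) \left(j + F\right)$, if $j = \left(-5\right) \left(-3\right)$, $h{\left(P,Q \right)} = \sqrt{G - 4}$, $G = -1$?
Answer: $630 + 18 i \sqrt{5} \approx 630.0 + 40.249 i$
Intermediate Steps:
$h{\left(P,Q \right)} = i \sqrt{5}$ ($h{\left(P,Q \right)} = \sqrt{-1 - 4} = \sqrt{-5} = i \sqrt{5}$)
$F = 20 + i \sqrt{5}$ ($F = i \sqrt{5} - -20 = i \sqrt{5} + 20 = 20 + i \sqrt{5} \approx 20.0 + 2.2361 i$)
$j = 15$
$3 \left(3 + 3\right) \left(j + F\right) = 3 \left(3 + 3\right) \left(15 + \left(20 + i \sqrt{5}\right)\right) = 3 \cdot 6 \left(35 + i \sqrt{5}\right) = 18 \left(35 + i \sqrt{5}\right) = 630 + 18 i \sqrt{5}$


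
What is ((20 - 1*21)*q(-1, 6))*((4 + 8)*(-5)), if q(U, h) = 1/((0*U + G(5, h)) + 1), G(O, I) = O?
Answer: 10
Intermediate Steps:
q(U, h) = ⅙ (q(U, h) = 1/((0*U + 5) + 1) = 1/((0 + 5) + 1) = 1/(5 + 1) = 1/6 = ⅙)
((20 - 1*21)*q(-1, 6))*((4 + 8)*(-5)) = ((20 - 1*21)*(⅙))*((4 + 8)*(-5)) = ((20 - 21)*(⅙))*(12*(-5)) = -1*⅙*(-60) = -⅙*(-60) = 10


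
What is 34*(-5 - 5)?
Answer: -340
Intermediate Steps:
34*(-5 - 5) = 34*(-10) = -340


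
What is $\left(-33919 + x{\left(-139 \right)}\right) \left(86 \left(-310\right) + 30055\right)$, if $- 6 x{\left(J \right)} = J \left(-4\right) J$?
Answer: $- \frac{214275425}{3} \approx -7.1425 \cdot 10^{7}$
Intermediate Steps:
$x{\left(J \right)} = \frac{2 J^{2}}{3}$ ($x{\left(J \right)} = - \frac{J \left(-4\right) J}{6} = - \frac{- 4 J J}{6} = - \frac{\left(-4\right) J^{2}}{6} = \frac{2 J^{2}}{3}$)
$\left(-33919 + x{\left(-139 \right)}\right) \left(86 \left(-310\right) + 30055\right) = \left(-33919 + \frac{2 \left(-139\right)^{2}}{3}\right) \left(86 \left(-310\right) + 30055\right) = \left(-33919 + \frac{2}{3} \cdot 19321\right) \left(-26660 + 30055\right) = \left(-33919 + \frac{38642}{3}\right) 3395 = \left(- \frac{63115}{3}\right) 3395 = - \frac{214275425}{3}$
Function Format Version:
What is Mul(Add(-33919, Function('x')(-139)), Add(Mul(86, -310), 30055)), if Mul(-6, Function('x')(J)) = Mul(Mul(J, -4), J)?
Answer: Rational(-214275425, 3) ≈ -7.1425e+7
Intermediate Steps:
Function('x')(J) = Mul(Rational(2, 3), Pow(J, 2)) (Function('x')(J) = Mul(Rational(-1, 6), Mul(Mul(J, -4), J)) = Mul(Rational(-1, 6), Mul(Mul(-4, J), J)) = Mul(Rational(-1, 6), Mul(-4, Pow(J, 2))) = Mul(Rational(2, 3), Pow(J, 2)))
Mul(Add(-33919, Function('x')(-139)), Add(Mul(86, -310), 30055)) = Mul(Add(-33919, Mul(Rational(2, 3), Pow(-139, 2))), Add(Mul(86, -310), 30055)) = Mul(Add(-33919, Mul(Rational(2, 3), 19321)), Add(-26660, 30055)) = Mul(Add(-33919, Rational(38642, 3)), 3395) = Mul(Rational(-63115, 3), 3395) = Rational(-214275425, 3)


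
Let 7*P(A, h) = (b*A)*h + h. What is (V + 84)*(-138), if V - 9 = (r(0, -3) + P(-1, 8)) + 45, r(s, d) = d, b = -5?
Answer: -137034/7 ≈ -19576.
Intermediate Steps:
P(A, h) = h/7 - 5*A*h/7 (P(A, h) = ((-5*A)*h + h)/7 = (-5*A*h + h)/7 = (h - 5*A*h)/7 = h/7 - 5*A*h/7)
V = 405/7 (V = 9 + ((-3 + (⅐)*8*(1 - 5*(-1))) + 45) = 9 + ((-3 + (⅐)*8*(1 + 5)) + 45) = 9 + ((-3 + (⅐)*8*6) + 45) = 9 + ((-3 + 48/7) + 45) = 9 + (27/7 + 45) = 9 + 342/7 = 405/7 ≈ 57.857)
(V + 84)*(-138) = (405/7 + 84)*(-138) = (993/7)*(-138) = -137034/7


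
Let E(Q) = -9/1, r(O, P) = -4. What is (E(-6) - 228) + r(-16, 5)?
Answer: -241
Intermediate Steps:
E(Q) = -9 (E(Q) = -9*1 = -9)
(E(-6) - 228) + r(-16, 5) = (-9 - 228) - 4 = -237 - 4 = -241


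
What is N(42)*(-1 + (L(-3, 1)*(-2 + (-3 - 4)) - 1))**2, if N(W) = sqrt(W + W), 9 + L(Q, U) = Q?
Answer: 22472*sqrt(21) ≈ 1.0298e+5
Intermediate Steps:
L(Q, U) = -9 + Q
N(W) = sqrt(2)*sqrt(W) (N(W) = sqrt(2*W) = sqrt(2)*sqrt(W))
N(42)*(-1 + (L(-3, 1)*(-2 + (-3 - 4)) - 1))**2 = (sqrt(2)*sqrt(42))*(-1 + ((-9 - 3)*(-2 + (-3 - 4)) - 1))**2 = (2*sqrt(21))*(-1 + (-12*(-2 - 7) - 1))**2 = (2*sqrt(21))*(-1 + (-12*(-9) - 1))**2 = (2*sqrt(21))*(-1 + (108 - 1))**2 = (2*sqrt(21))*(-1 + 107)**2 = (2*sqrt(21))*106**2 = (2*sqrt(21))*11236 = 22472*sqrt(21)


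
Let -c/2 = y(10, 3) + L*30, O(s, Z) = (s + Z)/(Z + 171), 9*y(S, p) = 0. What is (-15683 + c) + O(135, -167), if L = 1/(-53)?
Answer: -831563/53 ≈ -15690.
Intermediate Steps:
y(S, p) = 0 (y(S, p) = (⅑)*0 = 0)
O(s, Z) = (Z + s)/(171 + Z)
L = -1/53 ≈ -0.018868
c = 60/53 (c = -2*(0 - 1/53*30) = -2*(0 - 30/53) = -2*(-30/53) = 60/53 ≈ 1.1321)
(-15683 + c) + O(135, -167) = (-15683 + 60/53) + (-167 + 135)/(171 - 167) = -831139/53 - 32/4 = -831139/53 + (¼)*(-32) = -831139/53 - 8 = -831563/53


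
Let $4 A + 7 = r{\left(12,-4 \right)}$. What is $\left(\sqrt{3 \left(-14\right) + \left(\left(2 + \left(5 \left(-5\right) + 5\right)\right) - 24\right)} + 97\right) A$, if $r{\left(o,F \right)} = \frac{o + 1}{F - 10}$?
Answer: $- \frac{10767}{56} - \frac{111 i \sqrt{21}}{28} \approx -192.27 - 18.167 i$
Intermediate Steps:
$r{\left(o,F \right)} = \frac{1 + o}{-10 + F}$
$A = - \frac{111}{56}$ ($A = - \frac{7}{4} + \frac{\frac{1}{-10 - 4} \left(1 + 12\right)}{4} = - \frac{7}{4} + \frac{\frac{1}{-14} \cdot 13}{4} = - \frac{7}{4} + \frac{\left(- \frac{1}{14}\right) 13}{4} = - \frac{7}{4} + \frac{1}{4} \left(- \frac{13}{14}\right) = - \frac{7}{4} - \frac{13}{56} = - \frac{111}{56} \approx -1.9821$)
$\left(\sqrt{3 \left(-14\right) + \left(\left(2 + \left(5 \left(-5\right) + 5\right)\right) - 24\right)} + 97\right) A = \left(\sqrt{3 \left(-14\right) + \left(\left(2 + \left(5 \left(-5\right) + 5\right)\right) - 24\right)} + 97\right) \left(- \frac{111}{56}\right) = \left(\sqrt{-42 + \left(\left(2 + \left(-25 + 5\right)\right) - 24\right)} + 97\right) \left(- \frac{111}{56}\right) = \left(\sqrt{-42 + \left(\left(2 - 20\right) - 24\right)} + 97\right) \left(- \frac{111}{56}\right) = \left(\sqrt{-42 - 42} + 97\right) \left(- \frac{111}{56}\right) = \left(\sqrt{-84} + 97\right) \left(- \frac{111}{56}\right) = \left(2 i \sqrt{21} + 97\right) \left(- \frac{111}{56}\right) = \left(97 + 2 i \sqrt{21}\right) \left(- \frac{111}{56}\right) = - \frac{10767}{56} - \frac{111 i \sqrt{21}}{28}$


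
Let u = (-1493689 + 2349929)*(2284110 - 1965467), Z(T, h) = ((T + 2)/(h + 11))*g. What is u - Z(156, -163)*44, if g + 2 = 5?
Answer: 5183862766687/19 ≈ 2.7283e+11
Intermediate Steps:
g = 3 (g = -2 + 5 = 3)
Z(T, h) = 3*(2 + T)/(11 + h) (Z(T, h) = ((T + 2)/(h + 11))*3 = ((2 + T)/(11 + h))*3 = 3*(2 + T)/(11 + h))
u = 272834882320 (u = 856240*318643 = 272834882320)
u - Z(156, -163)*44 = 272834882320 - 3*(2 + 156)/(11 - 163)*44 = 272834882320 - 3*158/(-152)*44 = 272834882320 - 3*(-1/152)*158*44 = 272834882320 - (-237)*44/76 = 272834882320 - 1*(-2607/19) = 272834882320 + 2607/19 = 5183862766687/19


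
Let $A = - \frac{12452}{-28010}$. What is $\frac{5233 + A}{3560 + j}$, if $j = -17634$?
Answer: $- \frac{73294391}{197106370} \approx -0.37185$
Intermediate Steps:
$A = \frac{6226}{14005}$ ($A = \left(-12452\right) \left(- \frac{1}{28010}\right) = \frac{6226}{14005} \approx 0.44456$)
$\frac{5233 + A}{3560 + j} = \frac{5233 + \frac{6226}{14005}}{3560 - 17634} = \frac{73294391}{14005 \left(-14074\right)} = \frac{73294391}{14005} \left(- \frac{1}{14074}\right) = - \frac{73294391}{197106370}$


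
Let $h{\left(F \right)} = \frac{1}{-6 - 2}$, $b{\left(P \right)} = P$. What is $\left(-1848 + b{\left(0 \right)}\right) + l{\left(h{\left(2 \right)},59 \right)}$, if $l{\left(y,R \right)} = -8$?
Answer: $-1856$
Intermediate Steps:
$h{\left(F \right)} = - \frac{1}{8}$ ($h{\left(F \right)} = \frac{1}{-8} = - \frac{1}{8}$)
$\left(-1848 + b{\left(0 \right)}\right) + l{\left(h{\left(2 \right)},59 \right)} = \left(-1848 + 0\right) - 8 = -1848 - 8 = -1856$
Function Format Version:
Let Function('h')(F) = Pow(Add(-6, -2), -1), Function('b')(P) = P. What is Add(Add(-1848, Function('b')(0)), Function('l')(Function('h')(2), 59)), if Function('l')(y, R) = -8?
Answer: -1856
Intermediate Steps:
Function('h')(F) = Rational(-1, 8) (Function('h')(F) = Pow(-8, -1) = Rational(-1, 8))
Add(Add(-1848, Function('b')(0)), Function('l')(Function('h')(2), 59)) = Add(Add(-1848, 0), -8) = Add(-1848, -8) = -1856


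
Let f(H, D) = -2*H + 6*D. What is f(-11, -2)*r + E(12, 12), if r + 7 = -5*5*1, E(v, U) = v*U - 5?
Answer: -181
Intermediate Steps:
E(v, U) = -5 + U*v (E(v, U) = U*v - 5 = -5 + U*v)
r = -32 (r = -7 - 5*5*1 = -7 - 25*1 = -7 - 25 = -32)
f(-11, -2)*r + E(12, 12) = (-2*(-11) + 6*(-2))*(-32) + (-5 + 12*12) = (22 - 12)*(-32) + (-5 + 144) = 10*(-32) + 139 = -320 + 139 = -181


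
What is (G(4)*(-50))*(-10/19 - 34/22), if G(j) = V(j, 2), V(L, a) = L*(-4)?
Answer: -346400/209 ≈ -1657.4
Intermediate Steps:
V(L, a) = -4*L
G(j) = -4*j
(G(4)*(-50))*(-10/19 - 34/22) = (-4*4*(-50))*(-10/19 - 34/22) = (-16*(-50))*(-10*1/19 - 34*1/22) = 800*(-10/19 - 17/11) = 800*(-433/209) = -346400/209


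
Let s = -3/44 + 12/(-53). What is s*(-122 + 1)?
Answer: 7557/212 ≈ 35.646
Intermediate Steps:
s = -687/2332 (s = -3*1/44 + 12*(-1/53) = -3/44 - 12/53 = -687/2332 ≈ -0.29460)
s*(-122 + 1) = -687*(-122 + 1)/2332 = -687/2332*(-121) = 7557/212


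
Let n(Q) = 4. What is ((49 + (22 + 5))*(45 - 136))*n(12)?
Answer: -27664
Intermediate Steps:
((49 + (22 + 5))*(45 - 136))*n(12) = ((49 + (22 + 5))*(45 - 136))*4 = ((49 + 27)*(-91))*4 = (76*(-91))*4 = -6916*4 = -27664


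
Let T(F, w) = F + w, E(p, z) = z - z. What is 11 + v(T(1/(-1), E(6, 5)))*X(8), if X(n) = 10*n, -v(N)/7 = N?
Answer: 571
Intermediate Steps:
E(p, z) = 0
v(N) = -7*N
11 + v(T(1/(-1), E(6, 5)))*X(8) = 11 + (-7*(1/(-1) + 0))*(10*8) = 11 - 7*(-1 + 0)*80 = 11 - 7*(-1)*80 = 11 + 7*80 = 11 + 560 = 571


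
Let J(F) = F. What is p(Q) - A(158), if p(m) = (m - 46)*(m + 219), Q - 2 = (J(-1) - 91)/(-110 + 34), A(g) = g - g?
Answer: -3432486/361 ≈ -9508.3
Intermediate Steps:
A(g) = 0
Q = 61/19 (Q = 2 + (-1 - 91)/(-110 + 34) = 2 - 92/(-76) = 2 - 92*(-1/76) = 2 + 23/19 = 61/19 ≈ 3.2105)
p(m) = (-46 + m)*(219 + m)
p(Q) - A(158) = (-10074 + (61/19)² + 173*(61/19)) - 1*0 = (-10074 + 3721/361 + 10553/19) + 0 = -3432486/361 + 0 = -3432486/361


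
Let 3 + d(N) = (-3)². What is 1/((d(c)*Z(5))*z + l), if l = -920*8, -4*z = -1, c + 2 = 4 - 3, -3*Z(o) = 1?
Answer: -2/14721 ≈ -0.00013586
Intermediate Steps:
Z(o) = -⅓ (Z(o) = -⅓*1 = -⅓)
c = -1 (c = -2 + (4 - 3) = -2 + 1 = -1)
z = ¼ (z = -¼*(-1) = ¼ ≈ 0.25000)
d(N) = 6 (d(N) = -3 + (-3)² = -3 + 9 = 6)
l = -7360
1/((d(c)*Z(5))*z + l) = 1/((6*(-⅓))*(¼) - 7360) = 1/(-2*¼ - 7360) = 1/(-½ - 7360) = 1/(-14721/2) = -2/14721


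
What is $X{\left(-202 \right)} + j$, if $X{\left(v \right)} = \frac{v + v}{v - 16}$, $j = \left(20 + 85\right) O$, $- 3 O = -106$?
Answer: $\frac{404592}{109} \approx 3711.9$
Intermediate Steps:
$O = \frac{106}{3}$ ($O = \left(- \frac{1}{3}\right) \left(-106\right) = \frac{106}{3} \approx 35.333$)
$j = 3710$ ($j = \left(20 + 85\right) \frac{106}{3} = 105 \cdot \frac{106}{3} = 3710$)
$X{\left(v \right)} = \frac{2 v}{-16 + v}$
$X{\left(-202 \right)} + j = 2 \left(-202\right) \frac{1}{-16 - 202} + 3710 = 2 \left(-202\right) \frac{1}{-218} + 3710 = 2 \left(-202\right) \left(- \frac{1}{218}\right) + 3710 = \frac{202}{109} + 3710 = \frac{404592}{109}$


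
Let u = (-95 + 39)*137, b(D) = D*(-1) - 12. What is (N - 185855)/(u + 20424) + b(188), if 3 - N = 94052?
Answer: -176894/797 ≈ -221.95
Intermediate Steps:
N = -94049 (N = 3 - 1*94052 = 3 - 94052 = -94049)
b(D) = -12 - D (b(D) = -D - 12 = -12 - D)
u = -7672 (u = -56*137 = -7672)
(N - 185855)/(u + 20424) + b(188) = (-94049 - 185855)/(-7672 + 20424) + (-12 - 1*188) = -279904/12752 + (-12 - 188) = -279904*1/12752 - 200 = -17494/797 - 200 = -176894/797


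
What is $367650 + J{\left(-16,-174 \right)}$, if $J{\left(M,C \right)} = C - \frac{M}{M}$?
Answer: $367475$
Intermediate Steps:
$J{\left(M,C \right)} = -1 + C$ ($J{\left(M,C \right)} = C - 1 = -1 + C$)
$367650 + J{\left(-16,-174 \right)} = 367650 - 175 = 367475$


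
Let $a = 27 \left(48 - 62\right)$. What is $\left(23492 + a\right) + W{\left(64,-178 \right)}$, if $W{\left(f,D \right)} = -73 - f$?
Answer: $22977$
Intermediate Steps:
$a = -378$ ($a = 27 \left(-14\right) = -378$)
$\left(23492 + a\right) + W{\left(64,-178 \right)} = \left(23492 - 378\right) - 137 = 23114 - 137 = 22977$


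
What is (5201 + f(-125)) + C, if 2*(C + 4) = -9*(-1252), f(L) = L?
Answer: 10706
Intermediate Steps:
C = 5630 (C = -4 + (-9*(-1252))/2 = -4 + (½)*11268 = -4 + 5634 = 5630)
(5201 + f(-125)) + C = (5201 - 125) + 5630 = 5076 + 5630 = 10706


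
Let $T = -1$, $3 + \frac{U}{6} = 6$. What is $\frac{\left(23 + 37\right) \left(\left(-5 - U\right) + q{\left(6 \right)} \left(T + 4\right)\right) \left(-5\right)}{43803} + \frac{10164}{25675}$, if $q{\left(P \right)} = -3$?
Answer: $\frac{230564564}{374880675} \approx 0.61503$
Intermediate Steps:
$U = 18$ ($U = -18 + 6 \cdot 6 = -18 + 36 = 18$)
$\frac{\left(23 + 37\right) \left(\left(-5 - U\right) + q{\left(6 \right)} \left(T + 4\right)\right) \left(-5\right)}{43803} + \frac{10164}{25675} = \frac{\left(23 + 37\right) \left(\left(-5 - 18\right) - 3 \left(-1 + 4\right)\right) \left(-5\right)}{43803} + \frac{10164}{25675} = 60 \left(\left(-5 - 18\right) - 9\right) \left(-5\right) \frac{1}{43803} + 10164 \cdot \frac{1}{25675} = 60 \left(-23 - 9\right) \left(-5\right) \frac{1}{43803} + \frac{10164}{25675} = 60 \left(\left(-32\right) \left(-5\right)\right) \frac{1}{43803} + \frac{10164}{25675} = 60 \cdot 160 \cdot \frac{1}{43803} + \frac{10164}{25675} = 9600 \cdot \frac{1}{43803} + \frac{10164}{25675} = \frac{3200}{14601} + \frac{10164}{25675} = \frac{230564564}{374880675}$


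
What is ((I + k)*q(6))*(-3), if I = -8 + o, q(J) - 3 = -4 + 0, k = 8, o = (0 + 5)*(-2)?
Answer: -30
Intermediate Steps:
o = -10 (o = 5*(-2) = -10)
q(J) = -1 (q(J) = 3 + (-4 + 0) = 3 - 4 = -1)
I = -18 (I = -8 - 10 = -18)
((I + k)*q(6))*(-3) = ((-18 + 8)*(-1))*(-3) = -10*(-1)*(-3) = 10*(-3) = -30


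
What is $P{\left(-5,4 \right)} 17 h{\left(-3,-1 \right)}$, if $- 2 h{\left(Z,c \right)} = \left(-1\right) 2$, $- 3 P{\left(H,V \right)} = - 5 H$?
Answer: $- \frac{425}{3} \approx -141.67$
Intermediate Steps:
$P{\left(H,V \right)} = \frac{5 H}{3}$ ($P{\left(H,V \right)} = - \frac{\left(-5\right) H}{3} = \frac{5 H}{3}$)
$h{\left(Z,c \right)} = 1$ ($h{\left(Z,c \right)} = - \frac{\left(-1\right) 2}{2} = \left(- \frac{1}{2}\right) \left(-2\right) = 1$)
$P{\left(-5,4 \right)} 17 h{\left(-3,-1 \right)} = \frac{5}{3} \left(-5\right) 17 \cdot 1 = \left(- \frac{25}{3}\right) 17 \cdot 1 = \left(- \frac{425}{3}\right) 1 = - \frac{425}{3}$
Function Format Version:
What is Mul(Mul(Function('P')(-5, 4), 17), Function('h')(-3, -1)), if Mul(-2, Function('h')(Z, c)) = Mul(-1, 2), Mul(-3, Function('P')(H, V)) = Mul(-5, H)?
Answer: Rational(-425, 3) ≈ -141.67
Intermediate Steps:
Function('P')(H, V) = Mul(Rational(5, 3), H) (Function('P')(H, V) = Mul(Rational(-1, 3), Mul(-5, H)) = Mul(Rational(5, 3), H))
Function('h')(Z, c) = 1 (Function('h')(Z, c) = Mul(Rational(-1, 2), Mul(-1, 2)) = Mul(Rational(-1, 2), -2) = 1)
Mul(Mul(Function('P')(-5, 4), 17), Function('h')(-3, -1)) = Mul(Mul(Mul(Rational(5, 3), -5), 17), 1) = Mul(Mul(Rational(-25, 3), 17), 1) = Mul(Rational(-425, 3), 1) = Rational(-425, 3)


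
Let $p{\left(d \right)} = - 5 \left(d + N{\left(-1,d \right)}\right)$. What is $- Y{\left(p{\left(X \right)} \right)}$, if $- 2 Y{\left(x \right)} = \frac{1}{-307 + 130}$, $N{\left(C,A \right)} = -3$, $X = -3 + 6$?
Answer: $- \frac{1}{354} \approx -0.0028249$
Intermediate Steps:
$X = 3$
$p{\left(d \right)} = 15 - 5 d$ ($p{\left(d \right)} = - 5 \left(d - 3\right) = - 5 \left(-3 + d\right) = 15 - 5 d$)
$Y{\left(x \right)} = \frac{1}{354}$ ($Y{\left(x \right)} = - \frac{1}{2 \left(-307 + 130\right)} = - \frac{1}{2 \left(-177\right)} = \left(- \frac{1}{2}\right) \left(- \frac{1}{177}\right) = \frac{1}{354}$)
$- Y{\left(p{\left(X \right)} \right)} = \left(-1\right) \frac{1}{354} = - \frac{1}{354}$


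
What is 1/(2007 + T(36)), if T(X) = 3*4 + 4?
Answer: 1/2023 ≈ 0.00049432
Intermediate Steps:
T(X) = 16 (T(X) = 12 + 4 = 16)
1/(2007 + T(36)) = 1/(2007 + 16) = 1/2023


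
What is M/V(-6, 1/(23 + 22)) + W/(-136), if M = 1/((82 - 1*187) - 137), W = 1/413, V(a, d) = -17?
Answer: 1531/6796328 ≈ 0.00022527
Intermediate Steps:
W = 1/413 ≈ 0.0024213
M = -1/242 (M = 1/((82 - 187) - 137) = 1/(-105 - 137) = 1/(-242) = -1/242 ≈ -0.0041322)
M/V(-6, 1/(23 + 22)) + W/(-136) = -1/242/(-17) + (1/413)/(-136) = -1/242*(-1/17) + (1/413)*(-1/136) = 1/4114 - 1/56168 = 1531/6796328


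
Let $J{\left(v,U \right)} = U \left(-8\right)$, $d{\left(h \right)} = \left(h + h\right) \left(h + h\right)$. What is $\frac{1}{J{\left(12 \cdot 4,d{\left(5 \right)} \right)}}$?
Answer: $- \frac{1}{800} \approx -0.00125$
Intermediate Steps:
$d{\left(h \right)} = 4 h^{2}$ ($d{\left(h \right)} = 2 h 2 h = 4 h^{2}$)
$J{\left(v,U \right)} = - 8 U$
$\frac{1}{J{\left(12 \cdot 4,d{\left(5 \right)} \right)}} = \frac{1}{\left(-8\right) 4 \cdot 5^{2}} = \frac{1}{\left(-8\right) 4 \cdot 25} = \frac{1}{\left(-8\right) 100} = \frac{1}{-800} = - \frac{1}{800}$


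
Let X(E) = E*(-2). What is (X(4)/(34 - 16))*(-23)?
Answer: 92/9 ≈ 10.222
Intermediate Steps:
X(E) = -2*E
(X(4)/(34 - 16))*(-23) = ((-2*4)/(34 - 16))*(-23) = -8/18*(-23) = -8*1/18*(-23) = -4/9*(-23) = 92/9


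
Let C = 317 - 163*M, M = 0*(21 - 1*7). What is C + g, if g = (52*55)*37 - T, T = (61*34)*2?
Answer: 101989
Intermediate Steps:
M = 0 (M = 0*(21 - 7) = 0*14 = 0)
C = 317 (C = 317 - 163*0 = 317 + 0 = 317)
T = 4148 (T = 2074*2 = 4148)
g = 101672 (g = (52*55)*37 - 1*4148 = 2860*37 - 4148 = 105820 - 4148 = 101672)
C + g = 317 + 101672 = 101989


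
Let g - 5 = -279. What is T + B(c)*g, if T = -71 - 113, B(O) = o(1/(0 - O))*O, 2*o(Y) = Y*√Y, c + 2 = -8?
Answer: -184 + 137*√10/10 ≈ -140.68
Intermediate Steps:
c = -10 (c = -2 - 8 = -10)
g = -274 (g = 5 - 279 = -274)
o(Y) = Y^(3/2)/2 (o(Y) = (Y*√Y)/2 = Y^(3/2)/2)
B(O) = O*(-1/O)^(3/2)/2 (B(O) = ((1/(0 - O))^(3/2)/2)*O = ((1/(-O))^(3/2)/2)*O = ((-1/O)^(3/2)/2)*O = O*(-1/O)^(3/2)/2)
T = -184
T + B(c)*g = -184 + ((½)*(-10)*(-1/(-10))^(3/2))*(-274) = -184 + ((½)*(-10)*(-1*(-⅒))^(3/2))*(-274) = -184 + ((½)*(-10)*(⅒)^(3/2))*(-274) = -184 + ((½)*(-10)*(√10/100))*(-274) = -184 - √10/20*(-274) = -184 + 137*√10/10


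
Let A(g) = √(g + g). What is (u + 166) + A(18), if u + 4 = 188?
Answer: 356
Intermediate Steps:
u = 184 (u = -4 + 188 = 184)
A(g) = √2*√g (A(g) = √(2*g) = √2*√g)
(u + 166) + A(18) = (184 + 166) + √2*√18 = 350 + √2*(3*√2) = 350 + 6 = 356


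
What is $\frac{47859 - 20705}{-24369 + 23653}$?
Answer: $- \frac{13577}{358} \approx -37.925$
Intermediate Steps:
$\frac{47859 - 20705}{-24369 + 23653} = \frac{27154}{-716} = 27154 \left(- \frac{1}{716}\right) = - \frac{13577}{358}$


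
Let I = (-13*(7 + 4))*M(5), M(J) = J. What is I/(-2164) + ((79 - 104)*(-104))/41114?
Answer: 17511455/44485348 ≈ 0.39365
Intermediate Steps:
I = -715 (I = -13*(7 + 4)*5 = -13*11*5 = -143*5 = -715)
I/(-2164) + ((79 - 104)*(-104))/41114 = -715/(-2164) + ((79 - 104)*(-104))/41114 = -715*(-1/2164) - 25*(-104)*(1/41114) = 715/2164 + 2600*(1/41114) = 715/2164 + 1300/20557 = 17511455/44485348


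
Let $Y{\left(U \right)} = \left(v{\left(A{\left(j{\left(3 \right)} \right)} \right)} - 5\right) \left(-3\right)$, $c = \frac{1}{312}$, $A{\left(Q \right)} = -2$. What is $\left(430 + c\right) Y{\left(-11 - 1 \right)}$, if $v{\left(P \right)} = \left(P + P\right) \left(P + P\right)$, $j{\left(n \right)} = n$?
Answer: $- \frac{1475771}{104} \approx -14190.0$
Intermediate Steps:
$v{\left(P \right)} = 4 P^{2}$ ($v{\left(P \right)} = 2 P 2 P = 4 P^{2}$)
$c = \frac{1}{312} \approx 0.0032051$
$Y{\left(U \right)} = -33$ ($Y{\left(U \right)} = \left(4 \left(-2\right)^{2} - 5\right) \left(-3\right) = \left(4 \cdot 4 - 5\right) \left(-3\right) = \left(16 - 5\right) \left(-3\right) = 11 \left(-3\right) = -33$)
$\left(430 + c\right) Y{\left(-11 - 1 \right)} = \left(430 + \frac{1}{312}\right) \left(-33\right) = \frac{134161}{312} \left(-33\right) = - \frac{1475771}{104}$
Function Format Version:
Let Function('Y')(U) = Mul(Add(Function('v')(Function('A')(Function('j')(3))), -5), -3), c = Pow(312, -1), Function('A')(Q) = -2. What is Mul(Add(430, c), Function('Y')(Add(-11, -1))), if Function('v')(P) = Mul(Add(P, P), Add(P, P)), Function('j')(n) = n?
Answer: Rational(-1475771, 104) ≈ -14190.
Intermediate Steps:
Function('v')(P) = Mul(4, Pow(P, 2)) (Function('v')(P) = Mul(Mul(2, P), Mul(2, P)) = Mul(4, Pow(P, 2)))
c = Rational(1, 312) ≈ 0.0032051
Function('Y')(U) = -33 (Function('Y')(U) = Mul(Add(Mul(4, Pow(-2, 2)), -5), -3) = Mul(Add(Mul(4, 4), -5), -3) = Mul(Add(16, -5), -3) = Mul(11, -3) = -33)
Mul(Add(430, c), Function('Y')(Add(-11, -1))) = Mul(Add(430, Rational(1, 312)), -33) = Mul(Rational(134161, 312), -33) = Rational(-1475771, 104)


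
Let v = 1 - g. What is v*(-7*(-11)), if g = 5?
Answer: -308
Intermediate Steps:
v = -4 (v = 1 - 1*5 = 1 - 5 = -4)
v*(-7*(-11)) = -(-28)*(-11) = -4*77 = -308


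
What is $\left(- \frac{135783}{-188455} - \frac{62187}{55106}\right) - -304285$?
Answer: $\frac{3159995862277463}{10385001230} \approx 3.0428 \cdot 10^{5}$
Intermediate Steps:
$\left(- \frac{135783}{-188455} - \frac{62187}{55106}\right) - -304285 = \left(\left(-135783\right) \left(- \frac{1}{188455}\right) - \frac{62187}{55106}\right) + 304285 = \left(\frac{135783}{188455} - \frac{62187}{55106}\right) + 304285 = - \frac{4236993087}{10385001230} + 304285 = \frac{3159995862277463}{10385001230}$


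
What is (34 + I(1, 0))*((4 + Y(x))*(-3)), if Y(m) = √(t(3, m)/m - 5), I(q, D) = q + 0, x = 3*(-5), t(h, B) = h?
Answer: -420 - 21*I*√130 ≈ -420.0 - 239.44*I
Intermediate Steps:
x = -15
I(q, D) = q
Y(m) = √(-5 + 3/m) (Y(m) = √(3/m - 5) = √(-5 + 3/m))
(34 + I(1, 0))*((4 + Y(x))*(-3)) = (34 + 1)*((4 + √(-5 + 3/(-15)))*(-3)) = 35*((4 + √(-5 + 3*(-1/15)))*(-3)) = 35*((4 + √(-5 - ⅕))*(-3)) = 35*((4 + √(-26/5))*(-3)) = 35*((4 + I*√130/5)*(-3)) = 35*(-12 - 3*I*√130/5) = -420 - 21*I*√130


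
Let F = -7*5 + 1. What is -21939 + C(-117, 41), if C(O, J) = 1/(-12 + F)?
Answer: -1009195/46 ≈ -21939.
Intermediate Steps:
F = -34 (F = -35 + 1 = -34)
C(O, J) = -1/46 (C(O, J) = 1/(-12 - 34) = 1/(-46) = -1/46)
-21939 + C(-117, 41) = -21939 - 1/46 = -1009195/46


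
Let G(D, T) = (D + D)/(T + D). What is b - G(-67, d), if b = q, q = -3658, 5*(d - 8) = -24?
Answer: -1167572/319 ≈ -3660.1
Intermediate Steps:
d = 16/5 (d = 8 + (1/5)*(-24) = 8 - 24/5 = 16/5 ≈ 3.2000)
G(D, T) = 2*D/(D + T) (G(D, T) = (2*D)/(D + T) = 2*D/(D + T))
b = -3658
b - G(-67, d) = -3658 - 2*(-67)/(-67 + 16/5) = -3658 - 2*(-67)/(-319/5) = -3658 - 2*(-67)*(-5)/319 = -3658 - 1*670/319 = -3658 - 670/319 = -1167572/319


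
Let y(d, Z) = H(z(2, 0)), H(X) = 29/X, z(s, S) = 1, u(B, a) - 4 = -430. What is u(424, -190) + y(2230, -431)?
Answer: -397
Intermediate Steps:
u(B, a) = -426 (u(B, a) = 4 - 430 = -426)
y(d, Z) = 29 (y(d, Z) = 29/1 = 29*1 = 29)
u(424, -190) + y(2230, -431) = -426 + 29 = -397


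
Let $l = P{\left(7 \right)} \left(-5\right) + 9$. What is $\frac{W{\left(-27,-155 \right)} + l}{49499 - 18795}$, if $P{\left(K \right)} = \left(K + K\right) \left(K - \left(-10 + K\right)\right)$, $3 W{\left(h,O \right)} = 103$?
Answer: $- \frac{985}{46056} \approx -0.021387$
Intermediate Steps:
$W{\left(h,O \right)} = \frac{103}{3}$ ($W{\left(h,O \right)} = \frac{1}{3} \cdot 103 = \frac{103}{3}$)
$P{\left(K \right)} = 20 K$ ($P{\left(K \right)} = 2 K 10 = 20 K$)
$l = -691$ ($l = 20 \cdot 7 \left(-5\right) + 9 = 140 \left(-5\right) + 9 = -700 + 9 = -691$)
$\frac{W{\left(-27,-155 \right)} + l}{49499 - 18795} = \frac{\frac{103}{3} - 691}{49499 - 18795} = - \frac{1970}{3 \cdot 30704} = \left(- \frac{1970}{3}\right) \frac{1}{30704} = - \frac{985}{46056}$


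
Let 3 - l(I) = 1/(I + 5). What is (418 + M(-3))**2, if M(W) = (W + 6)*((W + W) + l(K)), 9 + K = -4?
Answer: 10725625/64 ≈ 1.6759e+5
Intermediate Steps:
K = -13 (K = -9 - 4 = -13)
l(I) = 3 - 1/(5 + I) (l(I) = 3 - 1/(I + 5) = 3 - 1/(5 + I))
M(W) = (6 + W)*(25/8 + 2*W) (M(W) = (W + 6)*((W + W) + (14 + 3*(-13))/(5 - 13)) = (6 + W)*(2*W + (14 - 39)/(-8)) = (6 + W)*(2*W - 1/8*(-25)) = (6 + W)*(2*W + 25/8) = (6 + W)*(25/8 + 2*W))
(418 + M(-3))**2 = (418 + (75/4 + 2*(-3)**2 + (121/8)*(-3)))**2 = (418 + (75/4 + 2*9 - 363/8))**2 = (418 + (75/4 + 18 - 363/8))**2 = (418 - 69/8)**2 = (3275/8)**2 = 10725625/64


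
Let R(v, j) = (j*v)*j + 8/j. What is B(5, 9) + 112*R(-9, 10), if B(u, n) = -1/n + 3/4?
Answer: -18127757/180 ≈ -1.0071e+5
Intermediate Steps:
R(v, j) = 8/j + v*j² (R(v, j) = v*j² + 8/j = 8/j + v*j²)
B(u, n) = ¾ - 1/n (B(u, n) = -1/n + 3*(¼) = -1/n + ¾ = ¾ - 1/n)
B(5, 9) + 112*R(-9, 10) = (¾ - 1/9) + 112*((8 - 9*10³)/10) = (¾ - 1*⅑) + 112*((8 - 9*1000)/10) = (¾ - ⅑) + 112*((8 - 9000)/10) = 23/36 + 112*((⅒)*(-8992)) = 23/36 + 112*(-4496/5) = 23/36 - 503552/5 = -18127757/180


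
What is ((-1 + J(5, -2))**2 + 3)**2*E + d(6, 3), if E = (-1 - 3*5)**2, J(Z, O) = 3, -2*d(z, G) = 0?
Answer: 12544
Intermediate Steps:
d(z, G) = 0 (d(z, G) = -1/2*0 = 0)
E = 256 (E = (-1 - 15)**2 = (-16)**2 = 256)
((-1 + J(5, -2))**2 + 3)**2*E + d(6, 3) = ((-1 + 3)**2 + 3)**2*256 + 0 = (2**2 + 3)**2*256 + 0 = (4 + 3)**2*256 + 0 = 7**2*256 + 0 = 49*256 + 0 = 12544 + 0 = 12544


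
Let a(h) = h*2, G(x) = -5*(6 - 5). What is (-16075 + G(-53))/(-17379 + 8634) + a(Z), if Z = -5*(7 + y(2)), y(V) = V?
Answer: -51398/583 ≈ -88.161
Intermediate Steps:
G(x) = -5 (G(x) = -5*1 = -5)
Z = -45 (Z = -5*(7 + 2) = -5*9 = -45)
a(h) = 2*h
(-16075 + G(-53))/(-17379 + 8634) + a(Z) = (-16075 - 5)/(-17379 + 8634) + 2*(-45) = -16080/(-8745) - 90 = -16080*(-1/8745) - 90 = 1072/583 - 90 = -51398/583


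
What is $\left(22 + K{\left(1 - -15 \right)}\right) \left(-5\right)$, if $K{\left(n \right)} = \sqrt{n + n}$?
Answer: $-110 - 20 \sqrt{2} \approx -138.28$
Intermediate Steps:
$K{\left(n \right)} = \sqrt{2} \sqrt{n}$ ($K{\left(n \right)} = \sqrt{2 n} = \sqrt{2} \sqrt{n}$)
$\left(22 + K{\left(1 - -15 \right)}\right) \left(-5\right) = \left(22 + \sqrt{2} \sqrt{1 - -15}\right) \left(-5\right) = \left(22 + \sqrt{2} \sqrt{1 + 15}\right) \left(-5\right) = \left(22 + \sqrt{2} \sqrt{16}\right) \left(-5\right) = \left(22 + \sqrt{2} \cdot 4\right) \left(-5\right) = \left(22 + 4 \sqrt{2}\right) \left(-5\right) = -110 - 20 \sqrt{2}$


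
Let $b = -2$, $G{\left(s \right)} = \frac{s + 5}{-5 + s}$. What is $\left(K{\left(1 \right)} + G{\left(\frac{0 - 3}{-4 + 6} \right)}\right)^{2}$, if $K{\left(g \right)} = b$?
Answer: $\frac{1089}{169} \approx 6.4438$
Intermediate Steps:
$G{\left(s \right)} = \frac{5 + s}{-5 + s}$
$K{\left(g \right)} = -2$
$\left(K{\left(1 \right)} + G{\left(\frac{0 - 3}{-4 + 6} \right)}\right)^{2} = \left(-2 + \frac{5 + \frac{0 - 3}{-4 + 6}}{-5 + \frac{0 - 3}{-4 + 6}}\right)^{2} = \left(-2 + \frac{5 - \frac{3}{2}}{-5 - \frac{3}{2}}\right)^{2} = \left(-2 + \frac{1}{- \frac{13}{2}} \cdot \frac{7}{2}\right)^{2} = \left(-2 - \frac{7}{13}\right)^{2} = \left(- \frac{33}{13}\right)^{2} = \frac{1089}{169}$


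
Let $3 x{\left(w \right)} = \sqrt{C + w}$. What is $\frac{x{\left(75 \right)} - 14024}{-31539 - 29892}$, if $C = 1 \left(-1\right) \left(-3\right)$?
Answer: $\frac{14024}{61431} - \frac{\sqrt{78}}{184293} \approx 0.22824$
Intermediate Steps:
$C = 3$ ($C = \left(-1\right) \left(-3\right) = 3$)
$x{\left(w \right)} = \frac{\sqrt{3 + w}}{3}$
$\frac{x{\left(75 \right)} - 14024}{-31539 - 29892} = \frac{\frac{\sqrt{3 + 75}}{3} - 14024}{-31539 - 29892} = \frac{\frac{\sqrt{78}}{3} - 14024}{-61431} = \left(-14024 + \frac{\sqrt{78}}{3}\right) \left(- \frac{1}{61431}\right) = \frac{14024}{61431} - \frac{\sqrt{78}}{184293}$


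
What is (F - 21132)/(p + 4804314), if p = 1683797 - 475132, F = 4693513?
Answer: 667483/858997 ≈ 0.77705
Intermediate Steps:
p = 1208665
(F - 21132)/(p + 4804314) = (4693513 - 21132)/(1208665 + 4804314) = 4672381/6012979 = 4672381*(1/6012979) = 667483/858997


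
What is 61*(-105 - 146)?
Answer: -15311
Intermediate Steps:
61*(-105 - 146) = 61*(-251) = -15311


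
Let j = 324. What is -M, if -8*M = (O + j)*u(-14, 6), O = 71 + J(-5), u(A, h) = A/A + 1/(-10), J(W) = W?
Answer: 351/8 ≈ 43.875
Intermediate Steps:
u(A, h) = 9/10 (u(A, h) = 1 + 1*(-⅒) = 1 - ⅒ = 9/10)
O = 66 (O = 71 - 5 = 66)
M = -351/8 (M = -(66 + 324)*9/(8*10) = -195*9/(4*10) = -⅛*351 = -351/8 ≈ -43.875)
-M = -1*(-351/8) = 351/8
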